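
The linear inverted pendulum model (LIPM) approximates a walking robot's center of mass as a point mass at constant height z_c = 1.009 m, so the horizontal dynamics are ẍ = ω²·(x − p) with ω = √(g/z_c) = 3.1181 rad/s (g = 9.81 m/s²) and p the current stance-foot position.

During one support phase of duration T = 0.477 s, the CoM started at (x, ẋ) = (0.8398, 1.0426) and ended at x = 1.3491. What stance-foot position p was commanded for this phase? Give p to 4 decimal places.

p = 0.9852

ωT = 3.1181·0.477 = 1.487334; cosh(ωT) = 2.325628, sinh(ωT) = 2.099653
x(T) = p + (x₀−p)·cosh(ωT) + (ẋ₀/ω)·sinh(ωT) ⇒ p·(1 − cosh) = x(T) − x₀·cosh − (ẋ₀/ω)·sinh
numerator   = 1.3491 − (0.8398)·2.325628 − (1.0426/3.1181)·2.099653 = -1.306024
denominator = 1 − 2.325628 = -1.325628
p = -1.306024 / -1.325628 = 0.9852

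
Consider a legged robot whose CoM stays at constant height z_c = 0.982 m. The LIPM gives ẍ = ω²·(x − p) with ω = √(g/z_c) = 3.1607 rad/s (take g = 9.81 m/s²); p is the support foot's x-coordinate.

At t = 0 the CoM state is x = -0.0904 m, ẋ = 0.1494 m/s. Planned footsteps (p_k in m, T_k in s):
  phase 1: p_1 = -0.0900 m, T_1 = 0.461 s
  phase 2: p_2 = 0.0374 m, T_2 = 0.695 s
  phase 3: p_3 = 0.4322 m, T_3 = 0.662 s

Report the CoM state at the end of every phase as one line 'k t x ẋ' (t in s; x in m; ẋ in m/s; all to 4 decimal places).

phase 1: p=-0.0900, T=0.461, ωT=1.457083, cosh=2.263165, sinh=2.030251; start (x,ẋ)=(-0.090400, 0.149400) → end (x,ẋ)=(0.005061, 0.335550)
phase 2: p=0.0374, T=0.695, ωT=2.196686, cosh=4.553165, sinh=4.441994; start (x,ẋ)=(0.005061, 0.335550) → end (x,ẋ)=(0.361730, 1.073776)
phase 3: p=0.4322, T=0.662, ωT=2.092383, cosh=4.113800, sinh=3.990408; start (x,ẋ)=(0.361730, 1.073776) → end (x,ẋ)=(1.497951, 3.528500)

1 0.4610 0.0051 0.3356
2 1.1560 0.3617 1.0738
3 1.8180 1.4980 3.5285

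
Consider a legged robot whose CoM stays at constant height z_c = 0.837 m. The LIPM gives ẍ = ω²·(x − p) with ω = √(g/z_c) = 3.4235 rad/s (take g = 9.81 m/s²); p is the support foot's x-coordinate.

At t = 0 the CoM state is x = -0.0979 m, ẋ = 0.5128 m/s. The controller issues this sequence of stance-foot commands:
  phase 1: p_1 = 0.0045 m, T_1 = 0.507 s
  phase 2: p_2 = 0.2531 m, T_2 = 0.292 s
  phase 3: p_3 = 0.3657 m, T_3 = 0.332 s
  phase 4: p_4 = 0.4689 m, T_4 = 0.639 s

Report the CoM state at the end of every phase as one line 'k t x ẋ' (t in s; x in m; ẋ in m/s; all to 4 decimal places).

phase 1: p=0.0045, T=0.507, ωT=1.735715, cosh=2.924627, sinh=2.748353; start (x,ẋ)=(-0.097900, 0.512800) → end (x,ẋ)=(0.116689, 0.536269)
phase 2: p=0.2531, T=0.292, ωT=0.999662, cosh=1.542684, sinh=1.174680; start (x,ẋ)=(0.116689, 0.536269) → end (x,ẋ)=(0.226667, 0.278714)
phase 3: p=0.3657, T=0.332, ωT=1.136602, cosh=1.718535, sinh=1.397627; start (x,ẋ)=(0.226667, 0.278714) → end (x,ẋ)=(0.240550, -0.186262)
phase 4: p=0.4689, T=0.639, ωT=2.187617, cosh=4.513063, sinh=4.400879; start (x,ẋ)=(0.240550, -0.186262) → end (x,ẋ)=(-0.801094, -4.281021)

1 0.5070 0.1167 0.5363
2 0.7990 0.2267 0.2787
3 1.1310 0.2406 -0.1863
4 1.7700 -0.8011 -4.2810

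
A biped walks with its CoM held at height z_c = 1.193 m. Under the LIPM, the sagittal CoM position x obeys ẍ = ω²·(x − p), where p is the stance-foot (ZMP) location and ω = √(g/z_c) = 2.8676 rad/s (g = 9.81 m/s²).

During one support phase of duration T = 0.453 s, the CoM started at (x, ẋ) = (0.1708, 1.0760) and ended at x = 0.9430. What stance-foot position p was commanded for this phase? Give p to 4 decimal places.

p = 0.0309

ωT = 2.8676·0.453 = 1.299023; cosh(ωT) = 1.969256, sinh(ωT) = 1.696457
x(T) = p + (x₀−p)·cosh(ωT) + (ẋ₀/ω)·sinh(ωT) ⇒ p·(1 − cosh) = x(T) − x₀·cosh − (ẋ₀/ω)·sinh
numerator   = 0.9430 − (0.1708)·1.969256 − (1.0760/2.8676)·1.696457 = -0.029905
denominator = 1 − 1.969256 = -0.969256
p = -0.029905 / -0.969256 = 0.0309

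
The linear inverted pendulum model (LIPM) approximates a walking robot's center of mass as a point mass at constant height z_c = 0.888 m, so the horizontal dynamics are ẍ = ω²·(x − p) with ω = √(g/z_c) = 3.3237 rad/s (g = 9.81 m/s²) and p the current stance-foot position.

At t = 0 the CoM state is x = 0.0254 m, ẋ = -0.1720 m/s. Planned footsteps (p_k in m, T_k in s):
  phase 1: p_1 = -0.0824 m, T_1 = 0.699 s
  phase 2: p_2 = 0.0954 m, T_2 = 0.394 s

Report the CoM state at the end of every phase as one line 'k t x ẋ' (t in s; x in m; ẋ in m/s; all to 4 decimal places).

1 0.6990 0.2115 0.9250
2 1.0930 0.8041 2.5009

phase 1: p=-0.0824, T=0.699, ωT=2.323266, cosh=5.153459, sinh=5.055506; start (x,ẋ)=(0.025400, -0.172000) → end (x,ẋ)=(0.211523, 0.924967)
phase 2: p=0.0954, T=0.394, ωT=1.309538, cosh=1.987203, sinh=1.717258; start (x,ẋ)=(0.211523, 0.924967) → end (x,ẋ)=(0.804063, 2.500885)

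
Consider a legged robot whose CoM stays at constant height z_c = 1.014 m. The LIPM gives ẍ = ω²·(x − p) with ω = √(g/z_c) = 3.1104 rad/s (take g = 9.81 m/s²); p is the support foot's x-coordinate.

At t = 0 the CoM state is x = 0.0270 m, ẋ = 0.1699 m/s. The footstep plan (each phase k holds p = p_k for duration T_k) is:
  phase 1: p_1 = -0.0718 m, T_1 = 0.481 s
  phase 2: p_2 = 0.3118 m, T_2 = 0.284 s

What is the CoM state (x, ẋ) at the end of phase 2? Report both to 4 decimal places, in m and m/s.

phase 1: p=-0.0718, T=0.481, ωT=1.496102, cosh=2.344128, sinh=2.120127; start (x,ẋ)=(0.027000, 0.169900) → end (x,ẋ)=(0.275608, 1.049798)
phase 2: p=0.3118, T=0.284, ωT=0.883354, cosh=1.416196, sinh=1.002802; start (x,ẋ)=(0.275608, 1.049798) → end (x,ẋ)=(0.599003, 1.373834)

x = 0.5990, ẋ = 1.3738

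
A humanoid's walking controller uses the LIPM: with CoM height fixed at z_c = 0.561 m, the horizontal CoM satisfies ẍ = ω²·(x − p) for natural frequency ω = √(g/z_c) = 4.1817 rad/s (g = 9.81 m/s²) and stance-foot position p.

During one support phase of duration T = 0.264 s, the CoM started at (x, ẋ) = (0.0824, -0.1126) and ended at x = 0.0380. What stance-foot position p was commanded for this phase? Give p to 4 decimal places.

ωT = 4.1817·0.264 = 1.103969; cosh(ωT) = 1.673833, sinh(ωT) = 1.342280
x(T) = p + (x₀−p)·cosh(ωT) + (ẋ₀/ω)·sinh(ωT) ⇒ p·(1 − cosh) = x(T) − x₀·cosh − (ẋ₀/ω)·sinh
numerator   = 0.0380 − (0.0824)·1.673833 − (-0.1126/4.1817)·1.342280 = -0.063780
denominator = 1 − 1.673833 = -0.673833
p = -0.063780 / -0.673833 = 0.0947

p = 0.0947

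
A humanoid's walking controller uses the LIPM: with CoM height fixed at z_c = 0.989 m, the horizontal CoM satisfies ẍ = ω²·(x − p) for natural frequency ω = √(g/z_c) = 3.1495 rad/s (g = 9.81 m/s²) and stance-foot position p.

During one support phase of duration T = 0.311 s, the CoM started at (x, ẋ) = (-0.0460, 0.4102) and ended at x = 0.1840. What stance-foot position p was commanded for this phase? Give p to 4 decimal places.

p = -0.2020

ωT = 3.1495·0.311 = 0.979495; cosh(ωT) = 1.519305, sinh(ωT) = 1.143804
x(T) = p + (x₀−p)·cosh(ωT) + (ẋ₀/ω)·sinh(ωT) ⇒ p·(1 − cosh) = x(T) − x₀·cosh − (ẋ₀/ω)·sinh
numerator   = 0.1840 − (-0.0460)·1.519305 − (0.4102/3.1495)·1.143804 = 0.104916
denominator = 1 − 1.519305 = -0.519305
p = 0.104916 / -0.519305 = -0.2020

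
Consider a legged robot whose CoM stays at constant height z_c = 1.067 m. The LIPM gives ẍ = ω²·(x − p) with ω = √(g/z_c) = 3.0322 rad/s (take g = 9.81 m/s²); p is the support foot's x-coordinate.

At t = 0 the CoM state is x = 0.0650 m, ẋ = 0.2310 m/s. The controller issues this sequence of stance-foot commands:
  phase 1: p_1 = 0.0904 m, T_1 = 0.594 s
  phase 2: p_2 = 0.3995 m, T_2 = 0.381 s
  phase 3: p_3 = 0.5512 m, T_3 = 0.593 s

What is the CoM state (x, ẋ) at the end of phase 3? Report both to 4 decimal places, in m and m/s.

phase 1: p=0.0904, T=0.594, ωT=1.801127, cosh=3.110790, sinh=2.945678; start (x,ẋ)=(0.065000, 0.231000) → end (x,ẋ)=(0.235794, 0.491723)
phase 2: p=0.3995, T=0.381, ωT=1.155268, cosh=1.744924, sinh=1.429951; start (x,ẋ)=(0.235794, 0.491723) → end (x,ẋ)=(0.345737, 0.148208)
phase 3: p=0.5512, T=0.593, ωT=1.798095, cosh=3.101873, sinh=2.936259; start (x,ẋ)=(0.345737, 0.148208) → end (x,ẋ)=(0.057399, -1.369579)

x = 0.0574, ẋ = -1.3696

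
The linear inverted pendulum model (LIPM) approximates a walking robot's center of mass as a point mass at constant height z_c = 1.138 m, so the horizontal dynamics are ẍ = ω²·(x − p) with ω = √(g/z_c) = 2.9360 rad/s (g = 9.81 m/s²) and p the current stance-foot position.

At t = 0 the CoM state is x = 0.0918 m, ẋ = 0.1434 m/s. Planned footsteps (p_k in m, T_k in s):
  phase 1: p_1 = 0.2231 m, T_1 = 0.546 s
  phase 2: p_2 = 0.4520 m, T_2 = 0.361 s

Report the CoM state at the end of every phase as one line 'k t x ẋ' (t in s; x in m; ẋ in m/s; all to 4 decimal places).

phase 1: p=0.2231, T=0.546, ωT=1.603056, cosh=2.584736, sinh=2.383456; start (x,ẋ)=(0.091800, 0.143400) → end (x,ẋ)=(0.000137, -0.548163)
phase 2: p=0.4520, T=0.361, ωT=1.059896, cosh=1.616281, sinh=1.269789; start (x,ẋ)=(0.000137, -0.548163) → end (x,ẋ)=(-0.515413, -2.570578)

1 0.5460 0.0001 -0.5482
2 0.9070 -0.5154 -2.5706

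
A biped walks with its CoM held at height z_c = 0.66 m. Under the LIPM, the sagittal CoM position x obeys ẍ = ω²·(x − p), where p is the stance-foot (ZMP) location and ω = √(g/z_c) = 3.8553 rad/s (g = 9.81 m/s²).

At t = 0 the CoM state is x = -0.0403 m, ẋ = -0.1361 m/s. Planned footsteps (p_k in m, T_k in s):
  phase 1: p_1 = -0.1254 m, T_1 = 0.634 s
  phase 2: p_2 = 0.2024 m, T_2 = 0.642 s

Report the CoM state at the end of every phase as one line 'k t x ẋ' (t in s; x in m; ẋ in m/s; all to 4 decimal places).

phase 1: p=-0.1254, T=0.634, ωT=2.444260, cosh=5.804406, sinh=5.717616; start (x,ẋ)=(-0.040300, -0.136100) → end (x,ẋ)=(0.166711, 1.085890)
phase 2: p=0.2024, T=0.642, ωT=2.475103, cosh=5.983540, sinh=5.899386; start (x,ẋ)=(0.166711, 1.085890) → end (x,ẋ)=(1.650487, 5.685770)

1 0.6340 0.1667 1.0859
2 1.2760 1.6505 5.6858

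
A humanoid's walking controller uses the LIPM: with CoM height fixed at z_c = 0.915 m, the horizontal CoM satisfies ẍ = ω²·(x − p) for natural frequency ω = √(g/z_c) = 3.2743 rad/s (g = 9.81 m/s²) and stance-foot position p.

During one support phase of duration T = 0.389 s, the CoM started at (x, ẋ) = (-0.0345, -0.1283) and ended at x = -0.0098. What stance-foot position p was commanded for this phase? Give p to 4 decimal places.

p = -0.1308

ωT = 3.2743·0.389 = 1.273703; cosh(ωT) = 1.926928, sinh(ωT) = 1.647134
x(T) = p + (x₀−p)·cosh(ωT) + (ẋ₀/ω)·sinh(ωT) ⇒ p·(1 − cosh) = x(T) − x₀·cosh − (ẋ₀/ω)·sinh
numerator   = -0.0098 − (-0.0345)·1.926928 − (-0.1283/3.2743)·1.647134 = 0.121220
denominator = 1 − 1.926928 = -0.926928
p = 0.121220 / -0.926928 = -0.1308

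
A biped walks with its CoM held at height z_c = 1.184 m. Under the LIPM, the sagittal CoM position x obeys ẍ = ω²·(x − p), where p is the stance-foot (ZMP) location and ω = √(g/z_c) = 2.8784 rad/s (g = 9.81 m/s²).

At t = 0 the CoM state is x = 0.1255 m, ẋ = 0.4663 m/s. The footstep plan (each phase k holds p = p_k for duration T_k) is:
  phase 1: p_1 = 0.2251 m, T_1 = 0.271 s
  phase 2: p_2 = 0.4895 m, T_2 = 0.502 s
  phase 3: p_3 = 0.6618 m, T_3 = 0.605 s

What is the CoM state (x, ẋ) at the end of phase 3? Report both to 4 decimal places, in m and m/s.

x = -1.4049, ẋ = -5.8161

phase 1: p=0.2251, T=0.271, ωT=0.780046, cosh=1.319979, sinh=0.861594; start (x,ẋ)=(0.125500, 0.466300) → end (x,ẋ)=(0.233208, 0.368497)
phase 2: p=0.4895, T=0.502, ωT=1.444957, cosh=2.238713, sinh=2.002956; start (x,ẋ)=(0.233208, 0.368497) → end (x,ẋ)=(0.172158, -0.652643)
phase 3: p=0.6618, T=0.605, ωT=1.741432, cosh=2.940389, sinh=2.765119; start (x,ẋ)=(0.172158, -0.652643) → end (x,ẋ)=(-1.404897, -5.816147)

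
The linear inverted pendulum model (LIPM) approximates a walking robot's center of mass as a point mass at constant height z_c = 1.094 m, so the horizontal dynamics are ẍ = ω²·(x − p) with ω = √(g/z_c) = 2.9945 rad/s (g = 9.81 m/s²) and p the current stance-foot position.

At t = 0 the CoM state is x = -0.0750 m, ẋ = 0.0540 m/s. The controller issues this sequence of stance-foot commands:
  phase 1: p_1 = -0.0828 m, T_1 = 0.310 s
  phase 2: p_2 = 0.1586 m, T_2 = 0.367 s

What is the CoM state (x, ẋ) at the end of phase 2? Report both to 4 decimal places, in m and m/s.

phase 1: p=-0.0828, T=0.310, ωT=0.928295, cosh=1.462709, sinh=1.067482; start (x,ẋ)=(-0.075000, 0.054000) → end (x,ẋ)=(-0.052141, 0.103920)
phase 2: p=0.1586, T=0.367, ωT=1.098982, cosh=1.667159, sinh=1.333949; start (x,ẋ)=(-0.052141, 0.103920) → end (x,ẋ)=(-0.146446, -0.668556)

x = -0.1464, ẋ = -0.6686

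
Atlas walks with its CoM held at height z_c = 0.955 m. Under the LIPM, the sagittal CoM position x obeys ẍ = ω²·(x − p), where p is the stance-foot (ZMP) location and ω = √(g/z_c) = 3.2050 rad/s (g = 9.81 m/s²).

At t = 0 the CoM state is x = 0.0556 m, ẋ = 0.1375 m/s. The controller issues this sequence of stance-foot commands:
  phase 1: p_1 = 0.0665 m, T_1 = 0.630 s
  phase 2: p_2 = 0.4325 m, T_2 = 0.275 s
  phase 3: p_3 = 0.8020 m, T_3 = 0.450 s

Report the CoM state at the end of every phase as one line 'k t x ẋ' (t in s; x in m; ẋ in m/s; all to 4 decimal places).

1 0.6300 0.1834 0.3977
2 0.9050 0.2044 -0.2358
3 1.3550 -0.6796 -4.3514

phase 1: p=0.0665, T=0.630, ωT=2.019150, cosh=3.832344, sinh=3.699576; start (x,ẋ)=(0.055600, 0.137500) → end (x,ẋ)=(0.183446, 0.397704)
phase 2: p=0.4325, T=0.275, ωT=0.881375, cosh=1.414215, sinh=1.000002; start (x,ẋ)=(0.183446, 0.397704) → end (x,ẋ)=(0.204373, -0.235781)
phase 3: p=0.8020, T=0.450, ωT=1.442250, cosh=2.233299, sinh=1.996904; start (x,ẋ)=(0.204373, -0.235781) → end (x,ẋ)=(-0.679587, -4.351432)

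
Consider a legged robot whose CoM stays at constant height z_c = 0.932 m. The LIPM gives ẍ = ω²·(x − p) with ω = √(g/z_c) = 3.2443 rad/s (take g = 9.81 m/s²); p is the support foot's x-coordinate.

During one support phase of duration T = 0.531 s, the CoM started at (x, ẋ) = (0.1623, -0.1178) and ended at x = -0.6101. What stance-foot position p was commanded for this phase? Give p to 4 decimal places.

p = 0.5191

ωT = 3.2443·0.531 = 1.722723; cosh(ωT) = 2.889168, sinh(ωT) = 2.710589
x(T) = p + (x₀−p)·cosh(ωT) + (ẋ₀/ω)·sinh(ωT) ⇒ p·(1 − cosh) = x(T) − x₀·cosh − (ẋ₀/ω)·sinh
numerator   = -0.6101 − (0.1623)·2.889168 − (-0.1178/3.2443)·2.710589 = -0.980591
denominator = 1 − 2.889168 = -1.889168
p = -0.980591 / -1.889168 = 0.5191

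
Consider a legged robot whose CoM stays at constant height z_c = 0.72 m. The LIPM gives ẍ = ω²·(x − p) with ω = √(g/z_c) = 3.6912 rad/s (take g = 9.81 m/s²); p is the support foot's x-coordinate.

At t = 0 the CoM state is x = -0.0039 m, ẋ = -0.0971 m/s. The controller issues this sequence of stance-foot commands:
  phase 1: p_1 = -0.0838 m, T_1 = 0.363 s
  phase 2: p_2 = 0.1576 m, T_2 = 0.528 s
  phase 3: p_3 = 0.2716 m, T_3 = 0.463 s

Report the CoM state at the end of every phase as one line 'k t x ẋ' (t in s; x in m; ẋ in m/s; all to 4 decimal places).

phase 1: p=-0.0838, T=0.363, ωT=1.339906, cosh=2.040277, sinh=1.778406; start (x,ẋ)=(-0.003900, -0.097100) → end (x,ẋ)=(0.032436, 0.326389)
phase 2: p=0.1576, T=0.528, ωT=1.948954, cosh=3.581880, sinh=3.439457; start (x,ẋ)=(0.032436, 0.326389) → end (x,ẋ)=(0.013405, -0.419965)
phase 3: p=0.2716, T=0.463, ωT=1.709026, cosh=2.852309, sinh=2.671267; start (x,ẋ)=(0.013405, -0.419965) → end (x,ẋ)=(-0.768774, -3.743717)

1 0.3630 0.0324 0.3264
2 0.8910 0.0134 -0.4200
3 1.3540 -0.7688 -3.7437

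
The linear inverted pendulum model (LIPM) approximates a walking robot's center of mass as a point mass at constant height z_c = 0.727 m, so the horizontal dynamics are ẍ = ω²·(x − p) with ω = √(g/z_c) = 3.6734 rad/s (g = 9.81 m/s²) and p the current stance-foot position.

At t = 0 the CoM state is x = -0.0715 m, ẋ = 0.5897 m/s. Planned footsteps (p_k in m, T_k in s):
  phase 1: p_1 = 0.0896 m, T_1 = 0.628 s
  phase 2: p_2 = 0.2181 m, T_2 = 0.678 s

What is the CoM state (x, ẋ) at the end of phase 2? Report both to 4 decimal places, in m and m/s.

phase 1: p=0.0896, T=0.628, ωT=2.306895, cosh=5.071382, sinh=4.971812; start (x,ẋ)=(-0.071500, 0.589700) → end (x,ẋ)=(0.070738, 0.048351)
phase 2: p=0.2181, T=0.678, ωT=2.490565, cosh=6.075479, sinh=5.992616; start (x,ẋ)=(0.070738, 0.048351) → end (x,ẋ)=(-0.598318, -2.950169)

x = -0.5983, ẋ = -2.9502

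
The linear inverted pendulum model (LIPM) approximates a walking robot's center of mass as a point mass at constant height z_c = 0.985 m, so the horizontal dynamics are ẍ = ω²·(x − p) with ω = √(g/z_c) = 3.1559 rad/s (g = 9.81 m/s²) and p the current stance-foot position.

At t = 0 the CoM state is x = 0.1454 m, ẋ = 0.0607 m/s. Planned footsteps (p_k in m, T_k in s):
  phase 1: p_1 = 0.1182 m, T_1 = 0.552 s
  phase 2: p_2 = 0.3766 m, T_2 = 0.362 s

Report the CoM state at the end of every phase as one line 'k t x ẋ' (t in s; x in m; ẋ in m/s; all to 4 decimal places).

phase 1: p=0.1182, T=0.552, ωT=1.742057, cosh=2.942117, sinh=2.766957; start (x,ẋ)=(0.145400, 0.060700) → end (x,ẋ)=(0.251445, 0.416103)
phase 2: p=0.3766, T=0.362, ωT=1.142436, cosh=1.726717, sinh=1.407676; start (x,ẋ)=(0.251445, 0.416103) → end (x,ẋ)=(0.346093, 0.162492)

1 0.5520 0.2514 0.4161
2 0.9140 0.3461 0.1625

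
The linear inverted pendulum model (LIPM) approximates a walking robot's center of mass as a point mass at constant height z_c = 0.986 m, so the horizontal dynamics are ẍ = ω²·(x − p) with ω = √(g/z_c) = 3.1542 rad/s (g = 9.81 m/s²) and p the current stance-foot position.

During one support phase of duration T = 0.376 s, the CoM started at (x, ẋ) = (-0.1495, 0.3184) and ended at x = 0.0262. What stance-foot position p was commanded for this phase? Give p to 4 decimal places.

ωT = 3.1542·0.376 = 1.185979; cosh(ωT) = 1.789669, sinh(ωT) = 1.484222
x(T) = p + (x₀−p)·cosh(ωT) + (ẋ₀/ω)·sinh(ωT) ⇒ p·(1 − cosh) = x(T) − x₀·cosh − (ẋ₀/ω)·sinh
numerator   = 0.0262 − (-0.1495)·1.789669 − (0.3184/3.1542)·1.484222 = 0.143931
denominator = 1 − 1.789669 = -0.789669
p = 0.143931 / -0.789669 = -0.1823

p = -0.1823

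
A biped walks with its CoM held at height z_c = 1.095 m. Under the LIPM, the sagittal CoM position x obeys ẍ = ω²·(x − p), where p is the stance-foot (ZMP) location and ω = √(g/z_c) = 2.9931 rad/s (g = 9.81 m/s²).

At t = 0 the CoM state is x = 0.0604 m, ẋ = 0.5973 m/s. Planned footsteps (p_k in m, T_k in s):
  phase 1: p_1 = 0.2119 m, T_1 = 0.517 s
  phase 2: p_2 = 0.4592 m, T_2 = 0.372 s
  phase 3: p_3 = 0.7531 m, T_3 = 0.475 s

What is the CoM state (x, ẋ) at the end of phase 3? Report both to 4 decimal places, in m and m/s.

x = -0.0395, ẋ = -2.0836

phase 1: p=0.2119, T=0.517, ωT=1.547433, cosh=2.456092, sinh=2.243298; start (x,ẋ)=(0.060400, 0.597300) → end (x,ẋ)=(0.287472, 0.449790)
phase 2: p=0.4592, T=0.372, ωT=1.113433, cosh=1.686612, sinh=1.358182; start (x,ẋ)=(0.287472, 0.449790) → end (x,ẋ)=(0.373664, 0.060518)
phase 3: p=0.7531, T=0.475, ωT=1.421723, cosh=2.192775, sinh=1.951477; start (x,ẋ)=(0.373664, 0.060518) → end (x,ẋ)=(-0.039461, -2.083573)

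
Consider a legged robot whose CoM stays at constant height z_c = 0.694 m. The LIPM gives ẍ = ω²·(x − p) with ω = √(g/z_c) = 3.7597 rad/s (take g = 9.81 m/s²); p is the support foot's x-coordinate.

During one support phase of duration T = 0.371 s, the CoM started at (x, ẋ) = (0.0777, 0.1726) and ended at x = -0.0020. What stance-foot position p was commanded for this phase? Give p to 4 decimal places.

p = 0.2237

ωT = 3.7597·0.371 = 1.394849; cosh(ωT) = 2.141117, sinh(ωT) = 1.893247
x(T) = p + (x₀−p)·cosh(ωT) + (ẋ₀/ω)·sinh(ωT) ⇒ p·(1 − cosh) = x(T) − x₀·cosh − (ẋ₀/ω)·sinh
numerator   = -0.0020 − (0.0777)·2.141117 − (0.1726/3.7597)·1.893247 = -0.255280
denominator = 1 − 2.141117 = -1.141117
p = -0.255280 / -1.141117 = 0.2237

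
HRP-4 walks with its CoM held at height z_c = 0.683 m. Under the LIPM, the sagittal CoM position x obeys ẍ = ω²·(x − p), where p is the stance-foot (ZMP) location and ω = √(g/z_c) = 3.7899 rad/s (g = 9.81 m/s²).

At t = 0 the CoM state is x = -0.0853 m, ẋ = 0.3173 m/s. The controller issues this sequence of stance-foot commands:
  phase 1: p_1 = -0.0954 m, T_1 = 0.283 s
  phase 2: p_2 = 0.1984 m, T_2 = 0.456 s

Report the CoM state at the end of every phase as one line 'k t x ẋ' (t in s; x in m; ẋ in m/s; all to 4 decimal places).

1 0.2830 0.0291 0.5674
2 0.7390 0.1150 -0.1015

phase 1: p=-0.0954, T=0.283, ωT=1.072542, cosh=1.632468, sinh=1.290331; start (x,ẋ)=(-0.085300, 0.317300) → end (x,ẋ)=(0.029118, 0.567373)
phase 2: p=0.1984, T=0.456, ωT=1.728194, cosh=2.904042, sinh=2.726437; start (x,ẋ)=(0.029118, 0.567373) → end (x,ẋ)=(0.114963, -0.101505)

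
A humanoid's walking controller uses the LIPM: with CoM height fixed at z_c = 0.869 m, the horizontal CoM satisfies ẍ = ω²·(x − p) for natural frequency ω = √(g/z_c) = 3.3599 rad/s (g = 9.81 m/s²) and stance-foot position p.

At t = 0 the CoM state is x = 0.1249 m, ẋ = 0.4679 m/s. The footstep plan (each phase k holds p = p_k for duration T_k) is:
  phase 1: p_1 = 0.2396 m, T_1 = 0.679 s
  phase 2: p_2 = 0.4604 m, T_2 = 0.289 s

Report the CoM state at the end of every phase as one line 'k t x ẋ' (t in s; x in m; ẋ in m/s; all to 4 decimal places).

1 0.6790 0.3469 0.4475
2 0.9680 0.4396 0.2441

phase 1: p=0.2396, T=0.679, ωT=2.281372, cosh=4.946124, sinh=4.843980; start (x,ẋ)=(0.124900, 0.467900) → end (x,ẋ)=(0.346853, 0.447516)
phase 2: p=0.4604, T=0.289, ωT=0.971011, cosh=1.509656, sinh=1.130957; start (x,ẋ)=(0.346853, 0.447516) → end (x,ẋ)=(0.439618, 0.244127)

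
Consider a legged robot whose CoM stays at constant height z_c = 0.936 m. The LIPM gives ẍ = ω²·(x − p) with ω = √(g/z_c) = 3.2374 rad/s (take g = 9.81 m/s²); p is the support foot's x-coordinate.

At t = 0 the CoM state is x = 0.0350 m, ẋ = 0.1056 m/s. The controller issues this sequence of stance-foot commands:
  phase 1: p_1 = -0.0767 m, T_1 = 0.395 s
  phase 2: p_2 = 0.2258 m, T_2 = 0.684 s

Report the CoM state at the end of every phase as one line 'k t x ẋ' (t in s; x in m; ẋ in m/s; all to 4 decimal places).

1 0.3950 0.1935 0.8035
2 1.0790 1.1990 3.2497

phase 1: p=-0.0767, T=0.395, ωT=1.278773, cosh=1.935304, sinh=1.656925; start (x,ẋ)=(0.035000, 0.105600) → end (x,ẋ)=(0.193520, 0.803541)
phase 2: p=0.2258, T=0.684, ωT=2.214382, cosh=4.632483, sinh=4.523262; start (x,ẋ)=(0.193520, 0.803541) → end (x,ẋ)=(1.198965, 3.249701)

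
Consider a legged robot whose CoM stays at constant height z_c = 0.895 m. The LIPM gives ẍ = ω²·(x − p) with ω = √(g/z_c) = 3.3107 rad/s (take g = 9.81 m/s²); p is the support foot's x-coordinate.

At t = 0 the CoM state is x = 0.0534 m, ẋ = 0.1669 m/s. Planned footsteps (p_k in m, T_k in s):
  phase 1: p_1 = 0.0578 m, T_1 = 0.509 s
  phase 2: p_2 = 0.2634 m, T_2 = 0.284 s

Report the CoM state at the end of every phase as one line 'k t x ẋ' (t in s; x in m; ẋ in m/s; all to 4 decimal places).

1 0.5090 0.1768 0.4276
2 0.7930 0.2758 0.3199

phase 1: p=0.0578, T=0.509, ωT=1.685146, cosh=2.789329, sinh=2.603911; start (x,ẋ)=(0.053400, 0.166900) → end (x,ẋ)=(0.176796, 0.427608)
phase 2: p=0.2634, T=0.284, ωT=0.940239, cosh=1.475564, sinh=1.085029; start (x,ẋ)=(0.176796, 0.427608) → end (x,ẋ)=(0.275752, 0.319863)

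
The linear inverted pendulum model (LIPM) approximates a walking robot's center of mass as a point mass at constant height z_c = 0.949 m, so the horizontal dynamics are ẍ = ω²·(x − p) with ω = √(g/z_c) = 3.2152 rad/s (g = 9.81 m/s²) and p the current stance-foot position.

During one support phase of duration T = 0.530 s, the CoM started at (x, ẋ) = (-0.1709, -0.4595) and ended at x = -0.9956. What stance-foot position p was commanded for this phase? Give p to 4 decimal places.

ωT = 3.2152·0.530 = 1.704056; cosh(ωT) = 2.839069, sinh(ωT) = 2.657125
x(T) = p + (x₀−p)·cosh(ωT) + (ẋ₀/ω)·sinh(ωT) ⇒ p·(1 − cosh) = x(T) − x₀·cosh − (ẋ₀/ω)·sinh
numerator   = -0.9956 − (-0.1709)·2.839069 − (-0.4595/3.2152)·2.657125 = -0.130660
denominator = 1 − 2.839069 = -1.839069
p = -0.130660 / -1.839069 = 0.0710

p = 0.0710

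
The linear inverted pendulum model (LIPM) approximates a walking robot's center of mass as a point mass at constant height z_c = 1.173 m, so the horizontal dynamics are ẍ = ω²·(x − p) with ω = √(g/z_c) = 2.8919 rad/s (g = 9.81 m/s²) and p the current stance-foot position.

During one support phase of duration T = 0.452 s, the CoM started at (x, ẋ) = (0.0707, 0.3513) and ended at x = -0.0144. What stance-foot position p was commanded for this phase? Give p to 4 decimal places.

p = 0.3689

ωT = 2.8919·0.452 = 1.307139; cosh(ωT) = 1.983089, sinh(ωT) = 1.712496
x(T) = p + (x₀−p)·cosh(ωT) + (ẋ₀/ω)·sinh(ωT) ⇒ p·(1 − cosh) = x(T) − x₀·cosh − (ẋ₀/ω)·sinh
numerator   = -0.0144 − (0.0707)·1.983089 − (0.3513/2.8919)·1.712496 = -0.362634
denominator = 1 − 1.983089 = -0.983089
p = -0.362634 / -0.983089 = 0.3689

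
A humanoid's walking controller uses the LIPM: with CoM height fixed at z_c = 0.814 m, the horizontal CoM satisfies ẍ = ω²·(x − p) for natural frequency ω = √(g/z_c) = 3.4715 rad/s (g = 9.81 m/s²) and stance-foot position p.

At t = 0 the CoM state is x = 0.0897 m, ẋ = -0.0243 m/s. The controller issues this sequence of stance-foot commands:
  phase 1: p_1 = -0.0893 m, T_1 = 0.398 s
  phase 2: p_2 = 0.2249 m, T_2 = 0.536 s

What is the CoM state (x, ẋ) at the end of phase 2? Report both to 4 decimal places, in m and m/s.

x = 1.3953, ẋ = 4.2076

phase 1: p=-0.0893, T=0.398, ωT=1.381657, cosh=2.116328, sinh=1.865166; start (x,ẋ)=(0.089700, -0.024300) → end (x,ẋ)=(0.276467, 1.107584)
phase 2: p=0.2249, T=0.536, ωT=1.860724, cosh=3.291975, sinh=3.136415; start (x,ẋ)=(0.276467, 1.107584) → end (x,ẋ)=(1.395332, 4.207602)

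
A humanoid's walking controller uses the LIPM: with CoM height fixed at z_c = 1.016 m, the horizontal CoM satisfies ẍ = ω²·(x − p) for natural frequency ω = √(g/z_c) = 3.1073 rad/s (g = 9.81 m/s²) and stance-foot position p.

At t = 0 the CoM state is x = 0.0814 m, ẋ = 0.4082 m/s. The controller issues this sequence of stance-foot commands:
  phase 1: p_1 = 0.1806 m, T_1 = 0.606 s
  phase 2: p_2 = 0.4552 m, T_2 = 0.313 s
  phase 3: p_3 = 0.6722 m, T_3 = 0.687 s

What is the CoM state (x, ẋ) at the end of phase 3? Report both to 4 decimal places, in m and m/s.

x = -0.9709, ẋ = -4.9828

phase 1: p=0.1806, T=0.606, ωT=1.883024, cosh=3.362740, sinh=3.210611; start (x,ẋ)=(0.081400, 0.408200) → end (x,ẋ)=(0.268788, 0.383019)
phase 2: p=0.4552, T=0.313, ωT=0.972585, cosh=1.511438, sinh=1.133334; start (x,ẋ)=(0.268788, 0.383019) → end (x,ẋ)=(0.313149, -0.077561)
phase 3: p=0.6722, T=0.687, ωT=2.134715, cosh=4.286458, sinh=4.168180; start (x,ẋ)=(0.313149, -0.077561) → end (x,ẋ)=(-0.970899, -4.982815)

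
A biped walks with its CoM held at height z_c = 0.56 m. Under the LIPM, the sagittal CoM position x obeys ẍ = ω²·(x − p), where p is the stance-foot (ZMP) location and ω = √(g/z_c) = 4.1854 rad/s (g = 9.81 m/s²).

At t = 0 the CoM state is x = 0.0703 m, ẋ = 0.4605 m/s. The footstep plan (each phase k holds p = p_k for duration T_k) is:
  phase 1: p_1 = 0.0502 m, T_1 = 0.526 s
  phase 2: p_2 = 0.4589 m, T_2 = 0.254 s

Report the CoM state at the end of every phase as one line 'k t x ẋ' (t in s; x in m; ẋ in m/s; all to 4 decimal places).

phase 1: p=0.0502, T=0.526, ωT=2.201520, cosh=4.574690, sinh=4.464055; start (x,ẋ)=(0.070300, 0.460500) → end (x,ẋ)=(0.633310, 2.482190)
phase 2: p=0.4589, T=0.254, ωT=1.063092, cosh=1.620347, sinh=1.274961; start (x,ẋ)=(0.633310, 2.482190) → end (x,ẋ)=(1.497633, 4.952703)

1 0.5260 0.6333 2.4822
2 0.7800 1.4976 4.9527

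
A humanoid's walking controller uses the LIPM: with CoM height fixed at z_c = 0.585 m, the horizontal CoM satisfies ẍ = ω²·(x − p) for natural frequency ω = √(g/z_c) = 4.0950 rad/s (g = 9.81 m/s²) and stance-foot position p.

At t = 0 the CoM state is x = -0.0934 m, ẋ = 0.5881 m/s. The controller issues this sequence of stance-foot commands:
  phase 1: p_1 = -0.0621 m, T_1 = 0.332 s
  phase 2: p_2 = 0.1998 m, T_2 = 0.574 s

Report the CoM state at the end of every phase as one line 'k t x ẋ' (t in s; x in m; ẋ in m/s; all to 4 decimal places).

phase 1: p=-0.0621, T=0.332, ωT=1.359540, cosh=2.075590, sinh=1.818811; start (x,ẋ)=(-0.093400, 0.588100) → end (x,ẋ)=(0.134141, 0.987531)
phase 2: p=0.1998, T=0.574, ωT=2.350530, cosh=5.293224, sinh=5.197905; start (x,ẋ)=(0.134141, 0.987531) → end (x,ẋ)=(1.105755, 3.829646)

1 0.3320 0.1341 0.9875
2 0.9060 1.1058 3.8296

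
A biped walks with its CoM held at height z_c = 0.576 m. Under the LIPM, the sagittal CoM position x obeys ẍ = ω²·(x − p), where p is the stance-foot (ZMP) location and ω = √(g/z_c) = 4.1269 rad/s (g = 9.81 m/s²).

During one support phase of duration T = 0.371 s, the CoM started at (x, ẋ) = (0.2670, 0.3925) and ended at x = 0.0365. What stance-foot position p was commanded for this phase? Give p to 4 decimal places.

p = 0.5770

ωT = 4.1269·0.371 = 1.531080; cosh(ωT) = 2.419734, sinh(ωT) = 2.203432
x(T) = p + (x₀−p)·cosh(ωT) + (ẋ₀/ω)·sinh(ωT) ⇒ p·(1 − cosh) = x(T) − x₀·cosh − (ẋ₀/ω)·sinh
numerator   = 0.0365 − (0.2670)·2.419734 − (0.3925/4.1269)·2.203432 = -0.819132
denominator = 1 − 2.419734 = -1.419734
p = -0.819132 / -1.419734 = 0.5770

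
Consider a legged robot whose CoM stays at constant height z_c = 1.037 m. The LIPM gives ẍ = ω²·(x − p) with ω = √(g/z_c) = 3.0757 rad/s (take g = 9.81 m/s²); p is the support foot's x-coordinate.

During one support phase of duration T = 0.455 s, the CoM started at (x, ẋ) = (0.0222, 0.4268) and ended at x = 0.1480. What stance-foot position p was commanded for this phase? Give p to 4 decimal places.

p = 0.1425

ωT = 3.0757·0.455 = 1.399444; cosh(ωT) = 2.149839, sinh(ωT) = 1.903105
x(T) = p + (x₀−p)·cosh(ωT) + (ẋ₀/ω)·sinh(ωT) ⇒ p·(1 − cosh) = x(T) − x₀·cosh − (ẋ₀/ω)·sinh
numerator   = 0.1480 − (0.0222)·2.149839 − (0.4268/3.0757)·1.903105 = -0.163811
denominator = 1 − 2.149839 = -1.149839
p = -0.163811 / -1.149839 = 0.1425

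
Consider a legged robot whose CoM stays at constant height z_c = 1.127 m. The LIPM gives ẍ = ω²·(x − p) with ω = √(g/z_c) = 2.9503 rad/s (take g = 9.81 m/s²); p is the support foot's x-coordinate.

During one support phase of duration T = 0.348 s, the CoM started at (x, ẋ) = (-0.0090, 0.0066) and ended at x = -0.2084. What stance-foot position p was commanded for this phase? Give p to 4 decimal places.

ωT = 2.9503·0.348 = 1.026704; cosh(ωT) = 1.575018, sinh(ωT) = 1.216832
x(T) = p + (x₀−p)·cosh(ωT) + (ẋ₀/ω)·sinh(ωT) ⇒ p·(1 − cosh) = x(T) − x₀·cosh − (ẋ₀/ω)·sinh
numerator   = -0.2084 − (-0.0090)·1.575018 − (0.0066/2.9503)·1.216832 = -0.196947
denominator = 1 − 1.575018 = -0.575018
p = -0.196947 / -0.575018 = 0.3425

p = 0.3425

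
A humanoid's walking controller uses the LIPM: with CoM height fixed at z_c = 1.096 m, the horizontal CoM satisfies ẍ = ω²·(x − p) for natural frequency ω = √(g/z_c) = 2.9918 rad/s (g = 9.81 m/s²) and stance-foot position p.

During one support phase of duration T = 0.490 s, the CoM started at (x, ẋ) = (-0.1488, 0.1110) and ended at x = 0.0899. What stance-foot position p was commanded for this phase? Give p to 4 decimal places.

ωT = 2.9918·0.490 = 1.465982; cosh(ωT) = 2.281323, sinh(ωT) = 2.050472
x(T) = p + (x₀−p)·cosh(ωT) + (ẋ₀/ω)·sinh(ωT) ⇒ p·(1 − cosh) = x(T) − x₀·cosh − (ẋ₀/ω)·sinh
numerator   = 0.0899 − (-0.1488)·2.281323 − (0.1110/2.9918)·2.050472 = 0.353285
denominator = 1 − 2.281323 = -1.281323
p = 0.353285 / -1.281323 = -0.2757

p = -0.2757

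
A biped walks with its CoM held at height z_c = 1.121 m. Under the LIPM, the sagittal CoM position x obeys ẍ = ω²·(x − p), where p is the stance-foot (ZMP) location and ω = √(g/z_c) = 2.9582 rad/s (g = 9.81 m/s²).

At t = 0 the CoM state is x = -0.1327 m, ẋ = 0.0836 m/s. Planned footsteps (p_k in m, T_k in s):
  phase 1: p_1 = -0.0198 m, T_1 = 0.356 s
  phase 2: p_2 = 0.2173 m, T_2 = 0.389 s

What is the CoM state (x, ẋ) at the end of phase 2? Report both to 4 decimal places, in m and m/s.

phase 1: p=-0.0198, T=0.356, ωT=1.053119, cosh=1.607713, sinh=1.258865; start (x,ẋ)=(-0.132700, 0.083600) → end (x,ẋ)=(-0.165735, -0.286032)
phase 2: p=0.2173, T=0.389, ωT=1.150740, cosh=1.738466, sinh=1.422064; start (x,ẋ)=(-0.165735, -0.286032) → end (x,ẋ)=(-0.586094, -2.108588)

x = -0.5861, ẋ = -2.1086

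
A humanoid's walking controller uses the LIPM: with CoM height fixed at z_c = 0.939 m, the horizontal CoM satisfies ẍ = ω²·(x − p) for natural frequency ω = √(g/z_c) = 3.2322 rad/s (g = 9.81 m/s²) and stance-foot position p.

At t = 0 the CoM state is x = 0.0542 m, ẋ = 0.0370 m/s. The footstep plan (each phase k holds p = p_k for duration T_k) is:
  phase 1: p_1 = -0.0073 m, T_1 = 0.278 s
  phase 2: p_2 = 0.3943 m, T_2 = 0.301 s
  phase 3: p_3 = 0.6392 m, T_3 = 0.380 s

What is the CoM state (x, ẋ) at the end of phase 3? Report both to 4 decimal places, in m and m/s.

x = -0.8408, ẋ = -4.4156

phase 1: p=-0.0073, T=0.278, ωT=0.898552, cosh=1.431601, sinh=1.024442; start (x,ẋ)=(0.054200, 0.037000) → end (x,ẋ)=(0.092471, 0.256608)
phase 2: p=0.3943, T=0.301, ωT=0.972892, cosh=1.511787, sinh=1.133798; start (x,ẋ)=(0.092471, 0.256608) → end (x,ẋ)=(0.028012, -0.718166)
phase 3: p=0.6392, T=0.380, ωT=1.228236, cosh=1.854004, sinh=1.561196; start (x,ẋ)=(0.028012, -0.718166) → end (x,ẋ)=(-0.840829, -4.415598)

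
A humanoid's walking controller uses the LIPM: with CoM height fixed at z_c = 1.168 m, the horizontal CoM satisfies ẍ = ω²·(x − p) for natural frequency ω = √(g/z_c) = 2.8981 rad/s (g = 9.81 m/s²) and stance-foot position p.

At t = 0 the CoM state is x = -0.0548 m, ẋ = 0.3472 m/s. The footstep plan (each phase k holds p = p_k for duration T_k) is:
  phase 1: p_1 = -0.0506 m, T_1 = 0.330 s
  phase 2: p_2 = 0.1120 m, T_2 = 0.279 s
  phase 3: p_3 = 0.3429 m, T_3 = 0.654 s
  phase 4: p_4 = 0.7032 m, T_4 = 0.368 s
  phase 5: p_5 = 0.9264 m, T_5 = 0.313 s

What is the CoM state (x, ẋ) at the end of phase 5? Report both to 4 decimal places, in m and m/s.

x = 1.1808, ẋ = 1.1630

phase 1: p=-0.0506, T=0.330, ωT=0.956373, cosh=1.493263, sinh=1.108978; start (x,ẋ)=(-0.054800, 0.347200) → end (x,ẋ)=(0.075987, 0.504962)
phase 2: p=0.1120, T=0.279, ωT=0.808570, cosh=1.345095, sinh=0.899600; start (x,ẋ)=(0.075987, 0.504962) → end (x,ẋ)=(0.220304, 0.585331)
phase 3: p=0.3429, T=0.654, ωT=1.895357, cosh=3.402596, sinh=3.252331; start (x,ẋ)=(0.220304, 0.585331) → end (x,ẋ)=(0.582632, 0.836111)
phase 4: p=0.7032, T=0.368, ωT=1.066501, cosh=1.624703, sinh=1.280492; start (x,ẋ)=(0.582632, 0.836111) → end (x,ẋ)=(0.876739, 0.911005)
phase 5: p=0.9264, T=0.313, ωT=0.907105, cosh=1.440416, sinh=1.036725; start (x,ẋ)=(0.876739, 0.911005) → end (x,ẋ)=(1.180758, 1.163019)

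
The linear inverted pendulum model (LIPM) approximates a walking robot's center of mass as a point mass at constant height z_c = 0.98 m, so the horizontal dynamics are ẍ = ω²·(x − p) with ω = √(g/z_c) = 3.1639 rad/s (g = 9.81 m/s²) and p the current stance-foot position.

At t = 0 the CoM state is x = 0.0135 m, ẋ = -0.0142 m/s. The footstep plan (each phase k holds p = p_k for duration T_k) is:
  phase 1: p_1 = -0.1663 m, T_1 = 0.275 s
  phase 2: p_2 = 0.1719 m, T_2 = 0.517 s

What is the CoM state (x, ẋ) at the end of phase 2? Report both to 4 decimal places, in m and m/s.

phase 1: p=-0.1663, T=0.275, ωT=0.870073, cosh=1.403003, sinh=0.984081; start (x,ẋ)=(0.013500, -0.014200) → end (x,ẋ)=(0.081543, 0.539891)
phase 2: p=0.1719, T=0.517, ωT=1.635736, cosh=2.664023, sinh=2.469214; start (x,ẋ)=(0.081543, 0.539891) → end (x,ẋ)=(0.352536, 0.732383)

x = 0.3525, ẋ = 0.7324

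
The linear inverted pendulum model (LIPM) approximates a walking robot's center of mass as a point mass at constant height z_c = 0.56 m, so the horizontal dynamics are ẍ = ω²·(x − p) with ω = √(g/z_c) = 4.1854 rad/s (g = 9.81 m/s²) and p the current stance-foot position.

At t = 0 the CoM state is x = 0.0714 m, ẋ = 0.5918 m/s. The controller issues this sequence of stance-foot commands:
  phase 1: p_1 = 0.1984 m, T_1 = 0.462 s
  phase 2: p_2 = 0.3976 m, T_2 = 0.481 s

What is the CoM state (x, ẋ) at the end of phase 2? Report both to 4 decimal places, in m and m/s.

x = 0.0086, ẋ = -1.4949

phase 1: p=0.1984, T=0.462, ωT=1.933655, cosh=3.529677, sinh=3.385059; start (x,ẋ)=(0.071400, 0.591800) → end (x,ẋ)=(0.228766, 0.289549)
phase 2: p=0.3976, T=0.481, ωT=2.013177, cosh=3.810316, sinh=3.676753; start (x,ẋ)=(0.228766, 0.289549) → end (x,ẋ)=(0.008649, -1.494863)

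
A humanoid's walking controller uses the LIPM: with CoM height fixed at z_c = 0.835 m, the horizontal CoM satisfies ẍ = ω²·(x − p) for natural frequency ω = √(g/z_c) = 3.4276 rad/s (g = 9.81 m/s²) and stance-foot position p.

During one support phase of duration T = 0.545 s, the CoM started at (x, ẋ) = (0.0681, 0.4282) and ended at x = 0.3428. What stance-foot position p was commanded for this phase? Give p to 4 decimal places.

p = 0.1200

ωT = 3.4276·0.545 = 1.868042; cosh(ωT) = 3.315015, sinh(ωT) = 3.160590
x(T) = p + (x₀−p)·cosh(ωT) + (ẋ₀/ω)·sinh(ωT) ⇒ p·(1 − cosh) = x(T) − x₀·cosh − (ẋ₀/ω)·sinh
numerator   = 0.3428 − (0.0681)·3.315015 − (0.4282/3.4276)·3.160590 = -0.277796
denominator = 1 − 3.315015 = -2.315015
p = -0.277796 / -2.315015 = 0.1200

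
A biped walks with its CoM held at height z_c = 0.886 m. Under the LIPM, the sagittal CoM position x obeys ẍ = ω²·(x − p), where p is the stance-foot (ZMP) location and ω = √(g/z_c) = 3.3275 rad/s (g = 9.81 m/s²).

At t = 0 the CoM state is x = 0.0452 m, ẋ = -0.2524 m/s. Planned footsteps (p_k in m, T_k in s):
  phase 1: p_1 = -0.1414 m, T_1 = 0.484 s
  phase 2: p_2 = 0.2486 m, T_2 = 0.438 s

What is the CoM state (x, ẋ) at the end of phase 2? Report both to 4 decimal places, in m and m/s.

phase 1: p=-0.1414, T=0.484, ωT=1.610510, cosh=2.602575, sinh=2.402789; start (x,ẋ)=(0.045200, -0.252400) → end (x,ẋ)=(0.161982, 0.835029)
phase 2: p=0.2486, T=0.438, ωT=1.457445, cosh=2.263901, sinh=2.031071; start (x,ẋ)=(0.161982, 0.835029) → end (x,ẋ)=(0.562199, 1.305028)

x = 0.5622, ẋ = 1.3050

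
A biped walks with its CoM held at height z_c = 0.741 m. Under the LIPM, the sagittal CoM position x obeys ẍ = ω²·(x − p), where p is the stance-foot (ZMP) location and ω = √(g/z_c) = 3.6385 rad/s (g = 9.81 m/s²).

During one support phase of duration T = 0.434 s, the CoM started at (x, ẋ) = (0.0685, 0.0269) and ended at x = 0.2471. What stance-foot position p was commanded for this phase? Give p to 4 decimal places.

ωT = 3.6385·0.434 = 1.579109; cosh(ωT) = 2.528395, sinh(ωT) = 2.322237
x(T) = p + (x₀−p)·cosh(ωT) + (ẋ₀/ω)·sinh(ωT) ⇒ p·(1 − cosh) = x(T) − x₀·cosh − (ẋ₀/ω)·sinh
numerator   = 0.2471 − (0.0685)·2.528395 − (0.0269/3.6385)·2.322237 = 0.056736
denominator = 1 − 2.528395 = -1.528395
p = 0.056736 / -1.528395 = -0.0371

p = -0.0371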